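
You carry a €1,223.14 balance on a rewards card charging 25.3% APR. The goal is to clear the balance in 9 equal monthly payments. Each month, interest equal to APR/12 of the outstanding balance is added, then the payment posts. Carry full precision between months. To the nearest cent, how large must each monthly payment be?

€150.63

Monthly rate r = 25.3%/12 = 2.10833% = 0.0210833.
Level-payment amortization: P = B₀·r / (1 − (1+r)^(−n)) = 1223.14·0.0210833 / (1 − 1.02108^(−9)).
Denominator 1 − (1+r)^(−9) = 0.17120082.
P = 25.7879 / 0.17120082 ≈ 150.63.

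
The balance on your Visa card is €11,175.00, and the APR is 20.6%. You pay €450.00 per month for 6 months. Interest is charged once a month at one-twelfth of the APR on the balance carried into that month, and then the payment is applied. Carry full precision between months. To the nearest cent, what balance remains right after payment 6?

Monthly rate r = 20.6%/12 = 1.71667% = 0.0171667.
Each month: B ← B·(1+r) − €450.00.
Month 1: interest €191.84; balance after payment €10,916.84.
Month 2: interest €187.41; balance after payment €10,654.24.
Month 3: interest €182.90; balance after payment €10,387.14.
Month 4: interest €178.31; balance after payment €10,115.45.
Month 5: interest €173.65; balance after payment €9,839.10.
Month 6: interest €168.90; balance after payment €9,558.01.

€9,558.01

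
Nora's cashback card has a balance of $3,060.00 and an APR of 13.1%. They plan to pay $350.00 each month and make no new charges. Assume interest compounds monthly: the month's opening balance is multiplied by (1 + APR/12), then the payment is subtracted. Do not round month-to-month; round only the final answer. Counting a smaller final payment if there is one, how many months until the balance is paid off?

10 months

Monthly rate r = 13.1%/12 = 1.09167% = 0.0109167.
Recurrence: B ← B·(1+r) − $350.00.
Month 1: interest $33.41; balance after payment $2,743.41.
Month 2: interest $29.95; balance after payment $2,423.35.
Closed form: n = −ln(1 − rB₀/P)/ln(1+r) = −ln(0.90456)/ln(1.01092) ≈ 9.239, so the balance reaches zero during payment 10.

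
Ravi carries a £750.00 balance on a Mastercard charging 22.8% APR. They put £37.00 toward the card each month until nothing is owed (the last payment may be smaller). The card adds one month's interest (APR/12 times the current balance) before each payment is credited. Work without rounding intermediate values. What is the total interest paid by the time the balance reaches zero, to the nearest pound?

Monthly rate r = 22.8%/12 = 1.9% = 0.019.
Payoff takes n = ⌈−ln(1 − rB₀/P)/ln(1+r)⌉ = ⌈25.840⌉ = 26 payments; the last is £31.12.
Total paid = 25·£37.00 + £31.12 = £956.12.
Total interest = total paid − principal = £956.12 − £750.00 = £206.12.

£206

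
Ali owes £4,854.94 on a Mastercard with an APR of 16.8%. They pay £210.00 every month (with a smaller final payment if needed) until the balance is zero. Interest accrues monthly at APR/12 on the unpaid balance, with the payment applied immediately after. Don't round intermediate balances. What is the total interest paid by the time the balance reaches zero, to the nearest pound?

Monthly rate r = 16.8%/12 = 1.4% = 0.014.
Payoff takes n = ⌈−ln(1 − rB₀/P)/ln(1+r)⌉ = ⌈28.128⌉ = 29 payments; the last is £27.08.
Total paid = 28·£210.00 + £27.08 = £5,907.08.
Total interest = total paid − principal = £5,907.08 − £4,854.94 = £1,052.14.

£1,052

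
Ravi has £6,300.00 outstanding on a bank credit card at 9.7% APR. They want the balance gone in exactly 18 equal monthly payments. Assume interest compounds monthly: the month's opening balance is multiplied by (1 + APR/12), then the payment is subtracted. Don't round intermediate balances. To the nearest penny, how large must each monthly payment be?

£377.49

Monthly rate r = 9.7%/12 = 0.808333% = 0.00808333.
Level-payment amortization: P = B₀·r / (1 − (1+r)^(−n)) = 6300.00·0.00808333 / (1 − 1.00808^(−18)).
Denominator 1 − (1+r)^(−18) = 0.134904252.
P = 50.925 / 0.134904252 ≈ 377.49.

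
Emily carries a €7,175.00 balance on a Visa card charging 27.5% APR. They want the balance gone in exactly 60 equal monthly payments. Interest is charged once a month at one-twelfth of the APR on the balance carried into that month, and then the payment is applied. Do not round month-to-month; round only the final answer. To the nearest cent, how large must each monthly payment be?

€221.24

Monthly rate r = 27.5%/12 = 2.29167% = 0.0229167.
Level-payment amortization: P = B₀·r / (1 − (1+r)^(−n)) = 7175.00·0.0229167 / (1 − 1.02292^(−60)).
Denominator 1 − (1+r)^(−60) = 0.743206093.
P = 164.427 / 0.743206093 ≈ 221.24.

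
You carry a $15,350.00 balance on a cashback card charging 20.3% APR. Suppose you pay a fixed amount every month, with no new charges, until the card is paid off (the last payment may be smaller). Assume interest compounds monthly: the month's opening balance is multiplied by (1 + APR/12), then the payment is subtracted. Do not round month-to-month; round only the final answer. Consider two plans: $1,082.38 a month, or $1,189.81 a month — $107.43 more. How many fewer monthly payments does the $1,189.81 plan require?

Monthly rate r = 20.3%/12 = 1.69167% = 0.0169167.
At $1,082.38/mo: n = ⌈−ln(1 − rB₀/P)/ln(1+r)⌉ = 17 payments (last $383.54); total interest = total paid − $15,350.00 = $2,351.62.
At $1,189.81/mo: 15 payments (last $808.07); total interest $2,115.41.
Payments saved = 17 − 15 = 2.

2 fewer payments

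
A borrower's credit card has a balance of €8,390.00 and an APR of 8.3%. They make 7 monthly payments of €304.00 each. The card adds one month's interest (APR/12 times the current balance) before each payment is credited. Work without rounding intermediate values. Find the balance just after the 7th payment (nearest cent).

€6,632.07

Monthly rate r = 8.3%/12 = 0.691667% = 0.00691667.
Each month: B ← B·(1+r) − €304.00.
Month 1: interest €58.03; balance after payment €8,144.03.
Month 2: interest €56.33; balance after payment €7,896.36.
Month 3: interest €54.62; balance after payment €7,646.98.
Month 4: interest €52.89; balance after payment €7,395.87.
Month 5: interest €51.15; balance after payment €7,143.02.
Month 6: interest €49.41; balance after payment €6,888.43.
Month 7: interest €47.64; balance after payment €6,632.07.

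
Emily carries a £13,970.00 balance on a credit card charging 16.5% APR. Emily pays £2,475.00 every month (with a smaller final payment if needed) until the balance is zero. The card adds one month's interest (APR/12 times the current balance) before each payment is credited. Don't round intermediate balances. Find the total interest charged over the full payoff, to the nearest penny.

£672.95

Monthly rate r = 16.5%/12 = 1.375% = 0.01375.
Payoff takes n = ⌈−ln(1 − rB₀/P)/ln(1+r)⌉ = ⌈5.916⌉ = 6 payments; the last is £2,267.95.
Total paid = 5·£2,475.00 + £2,267.95 = £14,642.95.
Total interest = total paid − principal = £14,642.95 − £13,970.00 = £672.95.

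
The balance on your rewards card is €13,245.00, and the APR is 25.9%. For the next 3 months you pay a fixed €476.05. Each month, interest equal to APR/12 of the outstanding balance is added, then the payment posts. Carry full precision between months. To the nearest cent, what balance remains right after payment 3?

Monthly rate r = 25.9%/12 = 2.15833% = 0.0215833.
Each month: B ← B·(1+r) − €476.05.
Month 1: interest €285.87; balance after payment €13,054.82.
Month 2: interest €281.77; balance after payment €12,860.54.
Month 3: interest €277.57; balance after payment €12,662.06.

€12,662.06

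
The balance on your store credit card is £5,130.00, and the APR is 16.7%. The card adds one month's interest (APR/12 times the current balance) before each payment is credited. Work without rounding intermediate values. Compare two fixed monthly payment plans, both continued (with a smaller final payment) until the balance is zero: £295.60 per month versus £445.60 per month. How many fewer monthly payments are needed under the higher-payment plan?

Monthly rate r = 16.7%/12 = 1.39167% = 0.0139167.
At £295.60/mo: n = ⌈−ln(1 − rB₀/P)/ln(1+r)⌉ = 21 payments (last £0.45); total interest = total paid − £5,130.00 = £782.45.
At £445.60/mo: 13 payments (last £283.23); total interest £500.43.
Payments saved = 21 − 13 = 8.

8 fewer payments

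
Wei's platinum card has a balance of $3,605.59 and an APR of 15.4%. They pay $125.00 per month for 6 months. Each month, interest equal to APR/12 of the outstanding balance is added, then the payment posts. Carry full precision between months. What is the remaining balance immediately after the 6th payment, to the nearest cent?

$3,117.80

Monthly rate r = 15.4%/12 = 1.28333% = 0.0128333.
Each month: B ← B·(1+r) − $125.00.
Month 1: interest $46.27; balance after payment $3,526.86.
Month 2: interest $45.26; balance after payment $3,447.12.
Month 3: interest $44.24; balance after payment $3,366.36.
Month 4: interest $43.20; balance after payment $3,284.56.
Month 5: interest $42.15; balance after payment $3,201.71.
Month 6: interest $41.09; balance after payment $3,117.80.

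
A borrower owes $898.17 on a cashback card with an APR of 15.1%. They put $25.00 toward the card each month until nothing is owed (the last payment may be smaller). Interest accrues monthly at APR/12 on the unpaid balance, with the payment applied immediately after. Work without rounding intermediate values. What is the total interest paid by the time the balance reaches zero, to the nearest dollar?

Monthly rate r = 15.1%/12 = 1.25833% = 0.0125833.
Payoff takes n = ⌈−ln(1 − rB₀/P)/ln(1+r)⌉ = ⌈48.111⌉ = 49 payments; the last is $2.80.
Total paid = 48·$25.00 + $2.80 = $1,202.80.
Total interest = total paid − principal = $1,202.80 − $898.17 = $304.63.

$305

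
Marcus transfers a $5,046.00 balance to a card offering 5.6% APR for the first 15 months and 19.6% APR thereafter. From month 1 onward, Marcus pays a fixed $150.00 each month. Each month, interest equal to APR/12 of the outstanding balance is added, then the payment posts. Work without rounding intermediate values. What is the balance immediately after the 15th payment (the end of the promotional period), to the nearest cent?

Promo months 1–15 at r₀ = 5.6%/12 = 0.00466667; months 16+ at r₁ = 19.6%/12 = 0.0163333.
After month 15: iterate B ← B·(1+r₀) − $150.00 for 15 months → $3,085.99.

$3,085.99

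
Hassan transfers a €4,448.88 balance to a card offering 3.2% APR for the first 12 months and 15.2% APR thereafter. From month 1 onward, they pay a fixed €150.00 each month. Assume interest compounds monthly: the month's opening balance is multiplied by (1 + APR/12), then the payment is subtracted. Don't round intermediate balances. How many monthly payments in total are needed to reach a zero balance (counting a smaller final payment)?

Promo months 1–12 at r₀ = 3.2%/12 = 0.00266667; months 13+ at r₁ = 15.2%/12 = 0.0126667.
After month 12: iterate B ← B·(1+r₀) − €150.00 for 12 months → €2,766.71.
Then at r₁ with €150.00/mo: n₂ = −ln(1 − r₁·B/P)/ln(1+r₁) ≈ 21.14 → 22 more payments.

34 payments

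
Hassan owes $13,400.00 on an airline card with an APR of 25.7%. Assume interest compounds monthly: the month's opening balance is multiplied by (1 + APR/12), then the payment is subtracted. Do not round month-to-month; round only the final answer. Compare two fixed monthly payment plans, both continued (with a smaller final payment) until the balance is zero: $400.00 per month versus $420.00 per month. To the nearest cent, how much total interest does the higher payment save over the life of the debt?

$1,069.64

Monthly rate r = 25.7%/12 = 2.14167% = 0.0214167.
At $400.00/mo: n = ⌈−ln(1 − rB₀/P)/ln(1+r)⌉ = 60 payments (last $259.32); total interest = total paid − $13,400.00 = $10,459.32.
At $420.00/mo: 55 payments (last $109.68); total interest $9,389.68.
Interest saved = $10,459.32 − $9,389.68 = $1,069.64.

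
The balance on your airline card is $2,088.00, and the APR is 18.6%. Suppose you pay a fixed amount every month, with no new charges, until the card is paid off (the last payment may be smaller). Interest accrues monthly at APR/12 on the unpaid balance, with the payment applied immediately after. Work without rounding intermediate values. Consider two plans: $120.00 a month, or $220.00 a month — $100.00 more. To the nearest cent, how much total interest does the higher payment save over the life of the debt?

Monthly rate r = 18.6%/12 = 1.55% = 0.0155.
At $120.00/mo: n = ⌈−ln(1 − rB₀/P)/ln(1+r)⌉ = 21 payments (last $52.33); total interest = total paid − $2,088.00 = $364.33.
At $220.00/mo: 11 payments (last $76.37); total interest $188.37.
Interest saved = $364.33 − $188.37 = $175.96.

$175.96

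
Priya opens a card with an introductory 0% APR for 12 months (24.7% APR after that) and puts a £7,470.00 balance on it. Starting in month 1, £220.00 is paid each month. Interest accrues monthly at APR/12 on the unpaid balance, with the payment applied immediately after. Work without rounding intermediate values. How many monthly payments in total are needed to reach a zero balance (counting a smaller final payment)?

42 payments

Promo months 1–12 at r₀ = 0%/12 = 0; months 13+ at r₁ = 24.7%/12 = 0.0205833.
After month 12 (no interest yet): B = £7,470.00 − 12·£220.00 = £4,830.00.
Then at r₁ with £220.00/mo: n₂ = −ln(1 − r₁·B/P)/ln(1+r₁) ≈ 29.51 → 30 more payments.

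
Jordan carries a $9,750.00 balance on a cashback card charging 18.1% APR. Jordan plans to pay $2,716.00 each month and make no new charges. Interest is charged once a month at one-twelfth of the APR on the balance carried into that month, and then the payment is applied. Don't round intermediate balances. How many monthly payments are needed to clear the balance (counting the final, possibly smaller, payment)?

Monthly rate r = 18.1%/12 = 1.50833% = 0.0150833.
Recurrence: B ← B·(1+r) − $2,716.00.
Month 1: interest $147.06; balance after payment $7,181.06.
Month 2: interest $108.31; balance after payment $4,573.38.
Month 3: interest $68.98; balance after payment $1,926.36.
Month 4: interest $29.06; balance after payment $0.00.

4 months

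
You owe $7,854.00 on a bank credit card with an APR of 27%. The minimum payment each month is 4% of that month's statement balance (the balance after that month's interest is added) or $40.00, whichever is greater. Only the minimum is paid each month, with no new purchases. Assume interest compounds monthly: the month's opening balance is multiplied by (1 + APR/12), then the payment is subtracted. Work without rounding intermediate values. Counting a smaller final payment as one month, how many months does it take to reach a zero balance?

149 months

Monthly rate r = 27%/12 = 2.25% = 0.0225.
While 4% of the post-interest balance exceeds $40.00, each month B ← (B·(1+r))·(1 − 0.04), i.e. B shrinks by the factor (1+r)·0.96 = 0.9816.
This holds for months 1–113. Entering month 114 the balance is $963.15; 4% of the post-interest balance is now below $40.00, so the flat $40.00 minimum applies from here.
From month 114 a fixed $40.00 at rate r clears $963.15 in 36 more payments. Total: 113 + 36 = 149 months.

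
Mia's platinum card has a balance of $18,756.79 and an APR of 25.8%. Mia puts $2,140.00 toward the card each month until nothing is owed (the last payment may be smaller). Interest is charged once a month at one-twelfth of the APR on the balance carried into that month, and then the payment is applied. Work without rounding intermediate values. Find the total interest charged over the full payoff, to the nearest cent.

$2,252.37

Monthly rate r = 25.8%/12 = 2.15% = 0.0215.
Payoff takes n = ⌈−ln(1 − rB₀/P)/ln(1+r)⌉ = ⌈9.816⌉ = 10 payments; the last is $1,749.16.
Total paid = 9·$2,140.00 + $1,749.16 = $21,009.16.
Total interest = total paid − principal = $21,009.16 − $18,756.79 = $2,252.37.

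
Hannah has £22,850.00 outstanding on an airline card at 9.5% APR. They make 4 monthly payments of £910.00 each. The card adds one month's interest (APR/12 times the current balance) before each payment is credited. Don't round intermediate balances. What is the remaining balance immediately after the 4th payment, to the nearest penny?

£19,898.77

Monthly rate r = 9.5%/12 = 0.791667% = 0.00791667.
Each month: B ← B·(1+r) − £910.00.
Month 1: interest £180.90; balance after payment £22,120.90.
Month 2: interest £175.12; balance after payment £21,386.02.
Month 3: interest £169.31; balance after payment £20,645.33.
Month 4: interest £163.44; balance after payment £19,898.77.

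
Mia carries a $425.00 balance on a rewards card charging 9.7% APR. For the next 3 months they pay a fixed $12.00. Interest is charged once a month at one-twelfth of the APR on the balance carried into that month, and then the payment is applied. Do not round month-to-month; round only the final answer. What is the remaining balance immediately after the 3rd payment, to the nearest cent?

Monthly rate r = 9.7%/12 = 0.808333% = 0.00808333.
Each month: B ← B·(1+r) − $12.00.
Month 1: interest $3.44; balance after payment $416.44.
Month 2: interest $3.37; balance after payment $407.80.
Month 3: interest $3.30; balance after payment $399.10.

$399.10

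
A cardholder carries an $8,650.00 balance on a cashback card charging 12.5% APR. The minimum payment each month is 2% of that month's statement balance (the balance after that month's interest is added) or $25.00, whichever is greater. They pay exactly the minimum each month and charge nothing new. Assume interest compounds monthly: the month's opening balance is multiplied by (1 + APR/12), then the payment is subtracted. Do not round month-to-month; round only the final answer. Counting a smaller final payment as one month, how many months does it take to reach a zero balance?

Monthly rate r = 12.5%/12 = 1.04167% = 0.0104167.
While 2% of the post-interest balance exceeds $25.00, each month B ← (B·(1+r))·(1 − 0.02), i.e. B shrinks by the factor (1+r)·0.98 = 0.99021.
This holds for months 1–198. Entering month 199 the balance is $1,232.76; 2% of the post-interest balance is now below $25.00, so the flat $25.00 minimum applies from here.
From month 199 a fixed $25.00 at rate r clears $1,232.76 in 70 more payments. Total: 198 + 70 = 268 months.

268 months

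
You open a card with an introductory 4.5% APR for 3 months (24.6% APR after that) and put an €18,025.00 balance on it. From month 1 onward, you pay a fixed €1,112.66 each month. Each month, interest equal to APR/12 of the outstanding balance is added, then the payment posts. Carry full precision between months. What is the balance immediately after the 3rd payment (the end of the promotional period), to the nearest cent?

€14,878.03

Promo months 1–3 at r₀ = 4.5%/12 = 0.00375; months 4+ at r₁ = 24.6%/12 = 0.0205.
After month 3: iterate B ← B·(1+r₀) − €1,112.66 for 3 months → €14,878.03.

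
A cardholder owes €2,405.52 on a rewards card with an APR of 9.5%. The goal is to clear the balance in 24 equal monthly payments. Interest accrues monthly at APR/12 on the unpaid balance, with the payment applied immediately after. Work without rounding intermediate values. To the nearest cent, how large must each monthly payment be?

Monthly rate r = 9.5%/12 = 0.791667% = 0.00791667.
Level-payment amortization: P = B₀·r / (1 − (1+r)^(−n)) = 2405.52·0.00791667 / (1 − 1.00792^(−24)).
Denominator 1 − (1+r)^(−24) = 0.172421955.
P = 19.0437 / 0.172421955 ≈ 110.45.

€110.45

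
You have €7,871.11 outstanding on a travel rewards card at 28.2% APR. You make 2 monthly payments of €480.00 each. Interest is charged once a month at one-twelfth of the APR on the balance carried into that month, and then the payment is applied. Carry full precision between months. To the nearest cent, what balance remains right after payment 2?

Monthly rate r = 28.2%/12 = 2.35% = 0.0235.
Each month: B ← B·(1+r) − €480.00.
Month 1: interest €184.97; balance after payment €7,576.08.
Month 2: interest €178.04; balance after payment €7,274.12.

€7,274.12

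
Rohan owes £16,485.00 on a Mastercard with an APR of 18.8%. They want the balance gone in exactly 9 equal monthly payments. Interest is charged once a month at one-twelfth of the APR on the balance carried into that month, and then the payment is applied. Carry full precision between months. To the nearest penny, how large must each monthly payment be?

£1,978.12

Monthly rate r = 18.8%/12 = 1.56667% = 0.0156667.
Level-payment amortization: P = B₀·r / (1 − (1+r)^(−n)) = 16485.00·0.0156667 / (1 − 1.01567^(−9)).
Denominator 1 − (1+r)^(−9) = 0.130560825.
P = 258.265 / 0.130560825 ≈ 1978.12.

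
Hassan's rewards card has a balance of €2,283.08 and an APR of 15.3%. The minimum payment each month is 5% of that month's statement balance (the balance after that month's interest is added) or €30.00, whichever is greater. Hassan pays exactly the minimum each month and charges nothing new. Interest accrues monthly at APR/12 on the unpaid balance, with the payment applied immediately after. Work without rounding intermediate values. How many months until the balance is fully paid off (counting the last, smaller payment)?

58 months

Monthly rate r = 15.3%/12 = 1.275% = 0.01275.
While 5% of the post-interest balance exceeds €30.00, each month B ← (B·(1+r))·(1 − 0.05), i.e. B shrinks by the factor (1+r)·0.95 = 0.96211.
This holds for months 1–35. Entering month 36 the balance is €590.78; 5% of the post-interest balance is now below €30.00, so the flat €30.00 minimum applies from here.
From month 36 a fixed €30.00 at rate r clears €590.78 in 23 more payments. Total: 35 + 23 = 58 months.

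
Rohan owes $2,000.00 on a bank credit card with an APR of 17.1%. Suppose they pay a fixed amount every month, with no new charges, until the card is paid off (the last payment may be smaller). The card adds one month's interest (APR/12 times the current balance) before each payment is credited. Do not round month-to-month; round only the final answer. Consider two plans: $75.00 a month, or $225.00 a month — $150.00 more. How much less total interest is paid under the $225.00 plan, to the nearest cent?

Monthly rate r = 17.1%/12 = 1.425% = 0.01425.
At $75.00/mo: n = ⌈−ln(1 − rB₀/P)/ln(1+r)⌉ = 34 payments (last $58.95); total interest = total paid − $2,000.00 = $533.95.
At $225.00/mo: 10 payments (last $129.08); total interest $154.08.
Interest saved = $533.95 − $154.08 = $379.87.

$379.87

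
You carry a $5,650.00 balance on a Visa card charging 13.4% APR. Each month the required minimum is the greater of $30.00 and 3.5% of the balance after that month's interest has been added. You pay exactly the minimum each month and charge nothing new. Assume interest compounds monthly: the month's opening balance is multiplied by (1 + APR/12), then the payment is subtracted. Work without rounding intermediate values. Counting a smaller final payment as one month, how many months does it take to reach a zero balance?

Monthly rate r = 13.4%/12 = 1.11667% = 0.0111667.
While 3.5% of the post-interest balance exceeds $30.00, each month B ← (B·(1+r))·(1 − 0.035), i.e. B shrinks by the factor (1+r)·0.965 = 0.97578.
This holds for months 1–78. Entering month 79 the balance is $834.36; 3.5% of the post-interest balance is now below $30.00, so the flat $30.00 minimum applies from here.
From month 79 a fixed $30.00 at rate r clears $834.36 in 34 more payments. Total: 78 + 34 = 112 months.

112 months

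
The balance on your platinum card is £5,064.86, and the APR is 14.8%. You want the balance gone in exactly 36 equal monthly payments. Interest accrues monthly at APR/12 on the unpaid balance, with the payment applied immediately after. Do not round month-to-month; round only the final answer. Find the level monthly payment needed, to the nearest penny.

£175.08

Monthly rate r = 14.8%/12 = 1.23333% = 0.0123333.
Level-payment amortization: P = B₀·r / (1 − (1+r)^(−n)) = 5064.86·0.0123333 / (1 − 1.01233^(−36)).
Denominator 1 − (1+r)^(−36) = 0.356790188.
P = 62.4666 / 0.356790188 ≈ 175.08.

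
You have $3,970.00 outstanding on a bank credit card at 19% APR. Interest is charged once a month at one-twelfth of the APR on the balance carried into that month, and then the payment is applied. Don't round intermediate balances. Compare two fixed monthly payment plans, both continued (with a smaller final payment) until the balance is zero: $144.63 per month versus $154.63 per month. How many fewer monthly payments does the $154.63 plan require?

3 fewer payments

Monthly rate r = 19%/12 = 1.58333% = 0.0158333.
At $144.63/mo: n = ⌈−ln(1 − rB₀/P)/ln(1+r)⌉ = 37 payments (last $43.63); total interest = total paid − $3,970.00 = $1,280.31.
At $154.63/mo: 34 payments (last $32.93); total interest $1,165.72.
Payments saved = 37 − 34 = 3.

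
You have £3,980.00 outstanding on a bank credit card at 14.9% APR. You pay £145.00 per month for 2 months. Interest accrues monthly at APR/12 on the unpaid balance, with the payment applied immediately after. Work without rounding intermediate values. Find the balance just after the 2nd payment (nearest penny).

£3,787.65

Monthly rate r = 14.9%/12 = 1.24167% = 0.0124167.
Each month: B ← B·(1+r) − £145.00.
Month 1: interest £49.42; balance after payment £3,884.42.
Month 2: interest £48.23; balance after payment £3,787.65.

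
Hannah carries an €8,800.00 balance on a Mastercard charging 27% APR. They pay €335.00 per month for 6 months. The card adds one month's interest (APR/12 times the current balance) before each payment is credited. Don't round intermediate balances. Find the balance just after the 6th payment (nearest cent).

Monthly rate r = 27%/12 = 2.25% = 0.0225.
Each month: B ← B·(1+r) − €335.00.
Month 1: interest €198.00; balance after payment €8,663.00.
Month 2: interest €194.92; balance after payment €8,522.92.
Month 3: interest €191.77; balance after payment €8,379.68.
Month 4: interest €188.54; balance after payment €8,233.23.
Month 5: interest €185.25; balance after payment €8,083.47.
Month 6: interest €181.88; balance after payment €7,930.35.

€7,930.35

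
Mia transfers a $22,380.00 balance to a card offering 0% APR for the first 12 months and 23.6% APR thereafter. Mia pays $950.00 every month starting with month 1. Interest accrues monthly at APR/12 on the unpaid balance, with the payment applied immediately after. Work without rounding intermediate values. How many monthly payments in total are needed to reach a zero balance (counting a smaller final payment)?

Promo months 1–12 at r₀ = 0%/12 = 0; months 13+ at r₁ = 23.6%/12 = 0.0196667.
After month 12 (no interest yet): B = $22,380.00 − 12·$950.00 = $10,980.00.
Then at r₁ with $950.00/mo: n₂ = −ln(1 − r₁·B/P)/ln(1+r₁) ≈ 13.24 → 14 more payments.

26 payments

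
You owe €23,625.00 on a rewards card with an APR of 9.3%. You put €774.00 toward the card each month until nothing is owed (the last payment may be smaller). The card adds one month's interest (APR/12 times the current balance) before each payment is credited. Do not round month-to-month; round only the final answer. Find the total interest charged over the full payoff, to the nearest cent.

Monthly rate r = 9.3%/12 = 0.775% = 0.00775.
Payoff takes n = ⌈−ln(1 − rB₀/P)/ln(1+r)⌉ = ⌈34.962⌉ = 35 payments; the last is €745.05.
Total paid = 34·€774.00 + €745.05 = €27,061.05.
Total interest = total paid − principal = €27,061.05 − €23,625.00 = €3,436.05.

€3,436.05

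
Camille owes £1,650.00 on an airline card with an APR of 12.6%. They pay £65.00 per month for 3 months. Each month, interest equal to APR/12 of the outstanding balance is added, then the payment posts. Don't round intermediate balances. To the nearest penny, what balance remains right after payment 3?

Monthly rate r = 12.6%/12 = 1.05% = 0.0105.
Each month: B ← B·(1+r) − £65.00.
Month 1: interest £17.32; balance after payment £1,602.33.
Month 2: interest £16.82; balance after payment £1,554.15.
Month 3: interest £16.32; balance after payment £1,505.47.

£1,505.47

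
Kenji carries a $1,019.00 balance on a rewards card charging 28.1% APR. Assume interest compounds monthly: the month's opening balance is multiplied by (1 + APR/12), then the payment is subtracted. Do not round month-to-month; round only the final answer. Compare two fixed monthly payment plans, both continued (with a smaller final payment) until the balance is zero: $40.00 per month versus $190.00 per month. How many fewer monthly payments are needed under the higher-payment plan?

Monthly rate r = 28.1%/12 = 2.34167% = 0.0234167.
At $40.00/mo: n = ⌈−ln(1 − rB₀/P)/ln(1+r)⌉ = 40 payments (last $8.64); total interest = total paid − $1,019.00 = $549.64.
At $190.00/mo: 6 payments (last $151.96); total interest $82.96.
Payments saved = 40 − 6 = 34.

34 fewer payments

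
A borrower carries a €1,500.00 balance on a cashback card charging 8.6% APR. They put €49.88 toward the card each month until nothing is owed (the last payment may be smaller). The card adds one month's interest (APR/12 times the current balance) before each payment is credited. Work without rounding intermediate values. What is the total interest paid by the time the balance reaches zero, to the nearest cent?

Monthly rate r = 8.6%/12 = 0.716667% = 0.00716667.
Payoff takes n = ⌈−ln(1 − rB₀/P)/ln(1+r)⌉ = ⌈33.991⌉ = 34 payments; the last is €49.41.
Total paid = 33·€49.88 + €49.41 = €1,695.45.
Total interest = total paid − principal = €1,695.45 − €1,500.00 = €195.45.

€195.45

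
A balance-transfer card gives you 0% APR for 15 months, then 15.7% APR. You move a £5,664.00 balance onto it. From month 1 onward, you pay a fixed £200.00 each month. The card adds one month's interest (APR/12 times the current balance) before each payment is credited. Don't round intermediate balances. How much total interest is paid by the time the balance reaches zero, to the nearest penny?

Promo months 1–15 at r₀ = 0%/12 = 0; months 16+ at r₁ = 15.7%/12 = 0.0130833.
After month 15 (no interest yet): B = £5,664.00 − 15·£200.00 = £2,664.00.
Then at r₁ with £200.00/mo: n₂ = −ln(1 − r₁·B/P)/ln(1+r₁) ≈ 14.73 → 15 more payments.
Total paid = 29·£200.00 + £146.56 = £5,946.56; interest = £5,946.56 − £5,664.00 = £282.56.

£282.56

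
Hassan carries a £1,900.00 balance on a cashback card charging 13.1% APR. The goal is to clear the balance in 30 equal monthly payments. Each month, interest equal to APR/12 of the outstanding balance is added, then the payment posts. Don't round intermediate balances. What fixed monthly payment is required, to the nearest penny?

Monthly rate r = 13.1%/12 = 1.09167% = 0.0109167.
Level-payment amortization: P = B₀·r / (1 − (1+r)^(−n)) = 1900.00·0.0109167 / (1 − 1.01092^(−30)).
Denominator 1 − (1+r)^(−30) = 0.277996505.
P = 20.7417 / 0.277996505 ≈ 74.61.

£74.61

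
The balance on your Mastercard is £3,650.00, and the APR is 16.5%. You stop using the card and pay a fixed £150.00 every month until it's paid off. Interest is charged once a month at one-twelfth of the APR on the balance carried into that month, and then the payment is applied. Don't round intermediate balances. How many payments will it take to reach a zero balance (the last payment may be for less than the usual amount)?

Monthly rate r = 16.5%/12 = 1.375% = 0.01375.
Recurrence: B ← B·(1+r) − £150.00.
Month 1: interest £50.19; balance after payment £3,550.19.
Month 2: interest £48.82; balance after payment £3,449.00.
Closed form: n = −ln(1 − rB₀/P)/ln(1+r) = −ln(0.66542)/ln(1.01375) ≈ 29.828, so the balance reaches zero during payment 30.

30 months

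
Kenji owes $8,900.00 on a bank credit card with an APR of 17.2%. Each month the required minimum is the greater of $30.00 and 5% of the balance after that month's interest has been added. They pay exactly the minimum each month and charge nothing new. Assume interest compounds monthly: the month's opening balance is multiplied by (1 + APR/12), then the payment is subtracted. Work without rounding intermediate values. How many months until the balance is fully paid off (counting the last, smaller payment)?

Monthly rate r = 17.2%/12 = 1.43333% = 0.0143333.
While 5% of the post-interest balance exceeds $30.00, each month B ← (B·(1+r))·(1 − 0.05), i.e. B shrinks by the factor (1+r)·0.95 = 0.96362.
This holds for months 1–74. Entering month 75 the balance is $573.20; 5% of the post-interest balance is now below $30.00, so the flat $30.00 minimum applies from here.
From month 75 a fixed $30.00 at rate r clears $573.20 in 23 more payments. Total: 74 + 23 = 97 months.

97 months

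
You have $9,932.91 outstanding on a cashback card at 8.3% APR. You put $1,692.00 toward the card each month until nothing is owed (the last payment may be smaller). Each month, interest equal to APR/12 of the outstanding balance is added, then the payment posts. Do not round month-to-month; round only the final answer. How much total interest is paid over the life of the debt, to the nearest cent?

$242.40

Monthly rate r = 8.3%/12 = 0.691667% = 0.00691667.
Payoff takes n = ⌈−ln(1 − rB₀/P)/ln(1+r)⌉ = ⌈6.014⌉ = 7 payments; the last is $23.31.
Total paid = 6·$1,692.00 + $23.31 = $10,175.31.
Total interest = total paid − principal = $10,175.31 − $9,932.91 = $242.40.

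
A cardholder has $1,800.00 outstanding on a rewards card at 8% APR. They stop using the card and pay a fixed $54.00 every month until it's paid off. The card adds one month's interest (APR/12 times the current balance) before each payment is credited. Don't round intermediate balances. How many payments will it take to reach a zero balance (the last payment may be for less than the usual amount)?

Monthly rate r = 8%/12 = 0.666667% = 0.00666667.
Recurrence: B ← B·(1+r) − $54.00.
Month 1: interest $12.00; balance after payment $1,758.00.
Month 2: interest $11.72; balance after payment $1,715.72.
Closed form: n = −ln(1 − rB₀/P)/ln(1+r) = −ln(0.77778)/ln(1.00667) ≈ 37.823, so the balance reaches zero during payment 38.

38 months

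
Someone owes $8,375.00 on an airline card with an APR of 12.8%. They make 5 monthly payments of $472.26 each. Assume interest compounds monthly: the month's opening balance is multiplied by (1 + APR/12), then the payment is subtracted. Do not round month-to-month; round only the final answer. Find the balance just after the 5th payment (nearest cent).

$6,419.08

Monthly rate r = 12.8%/12 = 1.06667% = 0.0106667.
Each month: B ← B·(1+r) − $472.26.
Month 1: interest $89.33; balance after payment $7,992.07.
Month 2: interest $85.25; balance after payment $7,605.06.
Month 3: interest $81.12; balance after payment $7,213.92.
Month 4: interest $76.95; balance after payment $6,818.61.
Month 5: interest $72.73; balance after payment $6,419.08.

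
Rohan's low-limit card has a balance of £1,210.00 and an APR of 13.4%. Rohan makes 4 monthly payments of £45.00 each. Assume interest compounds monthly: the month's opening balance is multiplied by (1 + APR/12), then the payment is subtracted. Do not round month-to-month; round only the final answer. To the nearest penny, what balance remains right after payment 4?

£1,081.92

Monthly rate r = 13.4%/12 = 1.11667% = 0.0111667.
Each month: B ← B·(1+r) − £45.00.
Month 1: interest £13.51; balance after payment £1,178.51.
Month 2: interest £13.16; balance after payment £1,146.67.
Month 3: interest £12.80; balance after payment £1,114.48.
Month 4: interest £12.44; balance after payment £1,081.92.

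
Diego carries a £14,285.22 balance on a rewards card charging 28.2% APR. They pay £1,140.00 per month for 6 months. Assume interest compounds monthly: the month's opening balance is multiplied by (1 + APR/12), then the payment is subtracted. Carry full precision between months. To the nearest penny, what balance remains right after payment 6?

Monthly rate r = 28.2%/12 = 2.35% = 0.0235.
Each month: B ← B·(1+r) − £1,140.00.
Month 1: interest £335.70; balance after payment £13,480.92.
Month 2: interest £316.80; balance after payment £12,657.72.
Month 3: interest £297.46; balance after payment £11,815.18.
Month 4: interest £277.66; balance after payment £10,952.84.
Month 5: interest £257.39; balance after payment £10,070.23.
Month 6: interest £236.65; balance after payment £9,166.88.

£9,166.88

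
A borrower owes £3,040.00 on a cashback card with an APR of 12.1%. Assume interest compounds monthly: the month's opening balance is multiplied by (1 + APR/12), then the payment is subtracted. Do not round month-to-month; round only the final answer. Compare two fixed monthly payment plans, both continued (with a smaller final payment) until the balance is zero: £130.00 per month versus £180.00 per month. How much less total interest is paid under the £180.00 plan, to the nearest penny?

Monthly rate r = 12.1%/12 = 1.00833% = 0.0100833.
At £130.00/mo: n = ⌈−ln(1 − rB₀/P)/ln(1+r)⌉ = 27 payments (last £104.61); total interest = total paid − £3,040.00 = £444.61.
At £180.00/mo: 19 payments (last £109.58); total interest £309.58.
Interest saved = £444.61 − £309.58 = £135.03.

£135.03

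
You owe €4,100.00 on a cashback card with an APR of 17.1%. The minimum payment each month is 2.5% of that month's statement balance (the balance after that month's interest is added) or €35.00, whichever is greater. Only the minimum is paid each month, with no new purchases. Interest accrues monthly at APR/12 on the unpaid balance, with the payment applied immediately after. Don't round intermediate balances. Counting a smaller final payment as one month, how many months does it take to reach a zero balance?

156 months

Monthly rate r = 17.1%/12 = 1.425% = 0.01425.
While 2.5% of the post-interest balance exceeds €35.00, each month B ← (B·(1+r))·(1 − 0.025), i.e. B shrinks by the factor (1+r)·0.975 = 0.98889.
This holds for months 1–98. Entering month 99 the balance is €1,372.30; 2.5% of the post-interest balance is now below €35.00, so the flat €35.00 minimum applies from here.
From month 99 a fixed €35.00 at rate r clears €1,372.30 in 58 more payments. Total: 98 + 58 = 156 months.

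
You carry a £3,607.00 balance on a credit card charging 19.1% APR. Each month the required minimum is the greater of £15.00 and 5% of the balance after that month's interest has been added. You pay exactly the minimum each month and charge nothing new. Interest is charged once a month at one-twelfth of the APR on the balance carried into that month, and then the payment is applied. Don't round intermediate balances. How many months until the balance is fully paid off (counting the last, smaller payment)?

Monthly rate r = 19.1%/12 = 1.59167% = 0.0159167.
While 5% of the post-interest balance exceeds £15.00, each month B ← (B·(1+r))·(1 − 0.05), i.e. B shrinks by the factor (1+r)·0.95 = 0.96512.
This holds for months 1–71. Entering month 72 the balance is £290.03; 5% of the post-interest balance is now below £15.00, so the flat £15.00 minimum applies from here.
From month 72 a fixed £15.00 at rate r clears £290.03 in 24 more payments. Total: 71 + 24 = 95 months.

95 months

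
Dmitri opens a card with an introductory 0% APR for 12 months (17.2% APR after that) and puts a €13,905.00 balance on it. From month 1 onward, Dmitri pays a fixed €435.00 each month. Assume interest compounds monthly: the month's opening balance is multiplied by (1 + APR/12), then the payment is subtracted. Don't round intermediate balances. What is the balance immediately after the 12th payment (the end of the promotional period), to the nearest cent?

Promo months 1–12 at r₀ = 0%/12 = 0; months 13+ at r₁ = 17.2%/12 = 0.0143333.
After month 12 (no interest yet): B = €13,905.00 − 12·€435.00 = €8,685.00.

€8,685.00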